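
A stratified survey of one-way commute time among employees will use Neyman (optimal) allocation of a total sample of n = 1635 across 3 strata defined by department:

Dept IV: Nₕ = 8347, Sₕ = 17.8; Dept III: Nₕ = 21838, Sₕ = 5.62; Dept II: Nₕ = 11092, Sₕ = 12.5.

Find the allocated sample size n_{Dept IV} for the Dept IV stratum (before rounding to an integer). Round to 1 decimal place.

592.6

Neyman allocation: nₕ = n·NₕSₕ / Σⱼ NⱼSⱼ.
Σ NⱼSⱼ = 8347·17.8 + 21838·5.62 + 11092·12.5 = 409956.16.
n_{Dept IV} = 1635·8347·17.8 / 409956.16 = 592.6.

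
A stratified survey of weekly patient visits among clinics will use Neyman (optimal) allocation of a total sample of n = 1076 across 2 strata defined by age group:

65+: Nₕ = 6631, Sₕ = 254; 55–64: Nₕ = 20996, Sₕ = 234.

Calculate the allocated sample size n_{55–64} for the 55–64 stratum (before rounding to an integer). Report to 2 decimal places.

Neyman allocation: nₕ = n·NₕSₕ / Σⱼ NⱼSⱼ.
Σ NⱼSⱼ = 6631·254 + 20996·234 = 6.597338 × 10^6.
n_{55–64} = 1076·20996·234 / (6.597338 × 10^6) = 801.30.

801.30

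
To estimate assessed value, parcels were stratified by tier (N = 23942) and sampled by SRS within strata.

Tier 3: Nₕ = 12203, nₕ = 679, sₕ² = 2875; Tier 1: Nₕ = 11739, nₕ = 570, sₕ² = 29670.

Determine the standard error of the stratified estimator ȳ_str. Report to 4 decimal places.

Var(ȳ_str) = Σₕ Wₕ²(1 − fₕ)sₕ²/nₕ with Wₕ = Nₕ/N, N = 23942.
Tier 3: Wₕ = 0.50969008; term = 0.50969008²·(1 − 0.05564206)·2875/679 = 1.0387645.
Tier 1: Wₕ = 0.49030992; term = 0.49030992²·(1 − 0.04855610)·29670/570 = 11.906037.
Sum = 12.944802.
SE = √(12.944802) = 3.5979.

3.5979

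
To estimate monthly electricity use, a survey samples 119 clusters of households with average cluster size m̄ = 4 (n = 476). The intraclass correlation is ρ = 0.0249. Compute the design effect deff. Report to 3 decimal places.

1.075

deff = 1 + (4 − 1)·0.0249 = 1 + 0.0747 = 1.0747.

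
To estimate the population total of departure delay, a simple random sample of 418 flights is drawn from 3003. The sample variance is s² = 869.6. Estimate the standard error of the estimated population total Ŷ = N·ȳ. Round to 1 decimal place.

4018.6

Var(Ŷ) = N²·Var(ȳ) = N²·(1 − n/N)·s²/n.
f = 418/3003 = 0.13919414; Var(ȳ) = 0.86080586·869.6/418 = 1.7908057.
Var(Ŷ) = 3003² · 1.7908057 = 1.6149502 × 10^7.
SE(Ŷ) = √(1.6149502 × 10^7) = 4018.6.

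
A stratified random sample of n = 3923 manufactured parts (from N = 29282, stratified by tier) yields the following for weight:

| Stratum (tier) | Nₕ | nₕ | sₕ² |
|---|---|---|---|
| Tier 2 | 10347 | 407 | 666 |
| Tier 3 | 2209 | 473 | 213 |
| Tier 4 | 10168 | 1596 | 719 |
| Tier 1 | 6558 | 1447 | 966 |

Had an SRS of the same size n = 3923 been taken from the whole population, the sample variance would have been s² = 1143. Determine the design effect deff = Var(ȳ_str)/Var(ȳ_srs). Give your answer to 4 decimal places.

1.0708

Var(ȳ_str) = Σ Wₕ²(1−fₕ)sₕ²/nₕ with Wₕ = Nₕ/29282:
  Tier 2: (10347/29282)²·(1−407/10347)·666/407 = 0.19628142
  Tier 3: (2209/29282)²·(1−473/2209)·213/473 = 0.0020140137
  Tier 4: (10168/29282)²·(1−1596/10168)·719/1596 = 0.045794385
  Tier 1: (6558/29282)²·(1−1447/6558)·966/1447 = 0.026096629
  → Var(ȳ_str) = 0.27018645.
Var(ȳ_srs) = (1 − 3923/29282)·1143/3923 = 0.25232444.
deff = 0.27018645 / 0.25232444 = 1.0708.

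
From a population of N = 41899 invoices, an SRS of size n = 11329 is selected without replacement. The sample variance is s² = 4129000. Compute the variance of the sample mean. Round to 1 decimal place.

Under SRS without replacement, Var(ȳ) = (1 − f)·s²/n with f = n/N = 11329/41899 = 0.27038831.
Var(ȳ) = (1 − 0.27038831)·4129000/11329 = 0.72961169·364.46288 = 265.91638.

265.9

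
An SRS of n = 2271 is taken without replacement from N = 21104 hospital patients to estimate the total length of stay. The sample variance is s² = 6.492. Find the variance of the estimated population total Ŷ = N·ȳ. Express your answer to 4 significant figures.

1.136 × 10^6

Var(Ŷ) = N²·Var(ȳ) = N²·(1 − n/N)·s²/n.
f = 2271/21104 = 0.10760993; Var(ȳ) = 0.89239007·6.492/2271 = 0.0025510332.
Var(Ŷ) = 21104² · 0.0025510332 = 1.1361761 × 10^6.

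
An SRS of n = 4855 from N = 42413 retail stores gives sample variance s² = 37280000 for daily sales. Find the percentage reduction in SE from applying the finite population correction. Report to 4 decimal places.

5.8974

f = n/N = 4855/42413 = 0.11446962.
SE_no-fpc = √(s²/n) = 87.628088; SE_fpc = √((1−f)s²/n) = 82.46033.
Ratio = √(1−f) = 0.94102624. Reduction = 100·(1 − 0.94102624) = 5.8974%.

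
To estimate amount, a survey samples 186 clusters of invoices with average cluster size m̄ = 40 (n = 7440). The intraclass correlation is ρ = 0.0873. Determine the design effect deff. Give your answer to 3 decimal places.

deff = 1 + (40 − 1)·0.0873 = 1 + 3.4047 = 4.4047.

4.405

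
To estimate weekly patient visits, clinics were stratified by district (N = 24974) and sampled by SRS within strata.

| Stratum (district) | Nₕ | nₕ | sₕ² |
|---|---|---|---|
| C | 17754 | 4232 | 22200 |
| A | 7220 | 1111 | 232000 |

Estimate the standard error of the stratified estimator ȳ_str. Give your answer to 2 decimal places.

Var(ȳ_str) = Σₕ Wₕ²(1 − fₕ)sₕ²/nₕ with Wₕ = Nₕ/N, N = 24974.
C: Wₕ = 0.71089934; term = 0.71089934²·(1 − 0.23836882)·22200/4232 = 2.0191484.
A: Wₕ = 0.28910066; term = 0.28910066²·(1 − 0.15387812)·232000/1111 = 14.767434.
Sum = 16.786582.
SE = √(16.786582) = 4.10.

4.10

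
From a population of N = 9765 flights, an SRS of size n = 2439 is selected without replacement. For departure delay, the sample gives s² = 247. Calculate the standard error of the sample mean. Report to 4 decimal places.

Under SRS without replacement, Var(ȳ) = (1 − f)·s²/n with f = n/N = 2439/9765 = 0.24976959.
Var(ȳ) = (1 − 0.24976959)·247/2439 = 0.75023041·0.10127101 = 0.075976594.
SE(ȳ) = √(0.075976594) = 0.2756.

0.2756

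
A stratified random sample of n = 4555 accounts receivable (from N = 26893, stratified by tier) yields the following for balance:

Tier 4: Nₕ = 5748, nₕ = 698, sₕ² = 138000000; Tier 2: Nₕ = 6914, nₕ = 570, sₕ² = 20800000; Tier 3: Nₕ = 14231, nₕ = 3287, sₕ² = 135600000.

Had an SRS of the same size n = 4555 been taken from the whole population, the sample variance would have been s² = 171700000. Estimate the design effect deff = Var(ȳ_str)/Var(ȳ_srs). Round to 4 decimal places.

Var(ȳ_str) = Σ Wₕ²(1−fₕ)sₕ²/nₕ with Wₕ = Nₕ/26893:
  Tier 4: (5748/26893)²·(1−698/5748)·138000000/698 = 7935.1163
  Tier 2: (6914/26893)²·(1−570/6914)·20800000/570 = 2213.1076
  Tier 3: (14231/26893)²·(1−3287/14231)·135600000/3287 = 8883.6816
  → Var(ȳ_str) = 19031.906.
Var(ȳ_srs) = (1 − 4555/26893)·171700000/4555 = 31310.28.
deff = 19031.906 / 31310.28 = 0.6078.

0.6078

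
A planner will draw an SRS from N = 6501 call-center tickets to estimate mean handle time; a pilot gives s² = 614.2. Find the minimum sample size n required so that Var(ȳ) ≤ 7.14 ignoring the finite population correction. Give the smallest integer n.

87

Without fpc, n₀ = s²/D = 614.2/7.14 = 86.0224.
Rounding up, n = 87.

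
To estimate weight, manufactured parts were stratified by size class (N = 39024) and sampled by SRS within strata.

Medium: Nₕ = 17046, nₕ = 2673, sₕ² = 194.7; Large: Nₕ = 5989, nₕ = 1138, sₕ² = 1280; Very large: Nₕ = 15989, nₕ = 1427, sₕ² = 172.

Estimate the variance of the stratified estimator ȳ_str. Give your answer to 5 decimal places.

Var(ȳ_str) = Σₕ Wₕ²(1 − fₕ)sₕ²/nₕ with Wₕ = Nₕ/N, N = 39024.
Medium: Wₕ = 0.43680812; term = 0.43680812²·(1 − 0.15681098)·194.7/2673 = 0.011718535.
Large: Wₕ = 0.15346966; term = 0.15346966²·(1 − 0.19001503)·1280/1138 = 0.021458024.
Very large: Wₕ = 0.40972222; term = 0.40972222²·(1 − 0.08924886)·172/1427 = 0.018428214.
Sum = 0.051604773.

0.05160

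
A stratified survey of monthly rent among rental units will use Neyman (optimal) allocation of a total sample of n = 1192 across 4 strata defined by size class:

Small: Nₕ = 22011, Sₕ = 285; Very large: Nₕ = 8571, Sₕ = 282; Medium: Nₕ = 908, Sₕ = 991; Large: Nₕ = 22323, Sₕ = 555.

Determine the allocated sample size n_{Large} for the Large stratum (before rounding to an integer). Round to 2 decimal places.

671.91

Neyman allocation: nₕ = n·NₕSₕ / Σⱼ NⱼSⱼ.
Σ NⱼSⱼ = 22011·285 + 8571·282 + 908·991 + 22323·555 = 2.197925 × 10^7.
n_{Large} = 1192·22323·555 / (2.197925 × 10^7) = 671.91.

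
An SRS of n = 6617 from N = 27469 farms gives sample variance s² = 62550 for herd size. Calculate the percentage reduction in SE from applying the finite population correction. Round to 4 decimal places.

f = n/N = 6617/27469 = 0.24088973.
SE_no-fpc = √(s²/n) = 3.0745608; SE_fpc = √((1−f)s²/n) = 2.6787706.
Ratio = √(1−f) = 0.87126934. Reduction = 100·(1 − 0.87126934) = 12.8731%.

12.8731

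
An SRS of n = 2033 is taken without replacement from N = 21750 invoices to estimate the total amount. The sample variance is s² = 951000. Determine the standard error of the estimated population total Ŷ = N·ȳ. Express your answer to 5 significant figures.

Var(Ŷ) = N²·Var(ȳ) = N²·(1 − n/N)·s²/n.
f = 2033/21750 = 0.09347126; Var(ȳ) = 0.90652874·951000/2033 = 424.05747.
Var(Ŷ) = 21750² · 424.05747 = 2.0060569 × 10^11.
SE(Ŷ) = √(2.0060569 × 10^11) = 447890.

447890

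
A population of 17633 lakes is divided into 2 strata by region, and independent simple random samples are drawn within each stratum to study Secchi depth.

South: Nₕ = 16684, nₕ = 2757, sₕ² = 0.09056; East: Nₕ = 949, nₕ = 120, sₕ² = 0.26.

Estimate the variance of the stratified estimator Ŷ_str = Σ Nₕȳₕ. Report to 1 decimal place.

9336.9

Var(Ŷ_str) = Σₕ Nₕ²(1 − fₕ)sₕ²/nₕ.
South: 16684²·(1 − 2757/16684)·0.09056/2757 = 7632.3347.
East: 949²·(1 − 120/949)·0.26/120 = 1704.5622.
Sum = 9336.8969.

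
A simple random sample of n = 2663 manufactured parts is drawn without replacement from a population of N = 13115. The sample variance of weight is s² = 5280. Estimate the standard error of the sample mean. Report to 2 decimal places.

Under SRS without replacement, Var(ȳ) = (1 − f)·s²/n with f = n/N = 2663/13115 = 0.20304994.
Var(ȳ) = (1 − 0.20304994)·5280/2663 = 0.79695006·1.9827262 = 1.5801338.
SE(ȳ) = √(1.5801338) = 1.26.

1.26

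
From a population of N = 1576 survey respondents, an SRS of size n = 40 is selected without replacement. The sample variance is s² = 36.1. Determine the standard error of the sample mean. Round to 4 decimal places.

Under SRS without replacement, Var(ȳ) = (1 − f)·s²/n with f = n/N = 40/1576 = 0.02538071.
Var(ȳ) = (1 − 0.02538071)·36.1/40 = 0.97461929·0.9025 = 0.87959391.
SE(ȳ) = √(0.87959391) = 0.9379.

0.9379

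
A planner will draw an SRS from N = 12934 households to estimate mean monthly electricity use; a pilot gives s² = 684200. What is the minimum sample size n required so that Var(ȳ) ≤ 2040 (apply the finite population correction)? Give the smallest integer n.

327

Without fpc, n₀ = s²/D = 684200/2040 = 335.3922.
With fpc, (1 − n/N)·s²/n ≤ D requires n ≥ n₀/(1 + n₀/N) = 335.3922/(1 + 335.3922/12934) = 326.9150.
Rounding up, n = 327.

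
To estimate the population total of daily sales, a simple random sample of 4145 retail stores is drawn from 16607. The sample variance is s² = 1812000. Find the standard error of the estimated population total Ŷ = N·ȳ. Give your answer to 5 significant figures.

300790

Var(Ŷ) = N²·Var(ȳ) = N²·(1 − n/N)·s²/n.
f = 4145/16607 = 0.24959354; Var(ȳ) = 0.75040646·1812000/4145 = 328.04258.
Var(Ŷ) = 16607² · 328.04258 = 9.0471667 × 10^10.
SE(Ŷ) = √(9.0471667 × 10^10) = 300790.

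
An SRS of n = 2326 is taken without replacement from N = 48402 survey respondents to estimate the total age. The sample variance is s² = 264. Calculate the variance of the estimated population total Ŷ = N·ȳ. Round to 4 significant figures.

Var(Ŷ) = N²·Var(ȳ) = N²·(1 − n/N)·s²/n.
f = 2326/48402 = 0.04805587; Var(ȳ) = 0.95194413·264/2326 = 0.10804525.
Var(Ŷ) = 48402² · 0.10804525 = 2.531234 × 10^8.

2.531 × 10^8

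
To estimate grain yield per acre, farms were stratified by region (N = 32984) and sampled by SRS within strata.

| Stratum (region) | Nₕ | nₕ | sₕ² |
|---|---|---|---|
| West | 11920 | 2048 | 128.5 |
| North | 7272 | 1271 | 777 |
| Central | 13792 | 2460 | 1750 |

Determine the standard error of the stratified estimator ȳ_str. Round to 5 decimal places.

0.36538

Var(ȳ_str) = Σₕ Wₕ²(1 − fₕ)sₕ²/nₕ with Wₕ = Nₕ/N, N = 32984.
West: Wₕ = 0.36138734; term = 0.36138734²·(1 − 0.17181208)·128.5/2048 = 0.0067865325.
North: Wₕ = 0.22047053; term = 0.22047053²·(1 − 0.17477998)·777/1271 = 0.02452146.
Central: Wₕ = 0.41814213; term = 0.41814213²·(1 − 0.17836427)·1750/2460 = 0.10219511.
Sum = 0.1335031.
SE = √(0.1335031) = 0.36538.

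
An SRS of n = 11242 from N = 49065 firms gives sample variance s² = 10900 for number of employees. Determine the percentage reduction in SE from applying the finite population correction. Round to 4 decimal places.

f = n/N = 11242/49065 = 0.22912463.
SE_no-fpc = √(s²/n) = 0.98467171; SE_fpc = √((1−f)s²/n) = 0.86453692.
Ratio = √(1−f) = 0.87799509. Reduction = 100·(1 − 0.87799509) = 12.2005%.

12.2005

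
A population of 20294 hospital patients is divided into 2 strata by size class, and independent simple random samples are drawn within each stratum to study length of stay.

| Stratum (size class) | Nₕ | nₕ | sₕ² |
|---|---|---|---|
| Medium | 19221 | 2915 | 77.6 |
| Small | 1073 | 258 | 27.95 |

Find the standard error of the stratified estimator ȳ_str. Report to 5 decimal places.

Var(ȳ_str) = Σₕ Wₕ²(1 − fₕ)sₕ²/nₕ with Wₕ = Nₕ/N, N = 20294.
Medium: Wₕ = 0.94712723; term = 0.94712723²·(1 − 0.15165704)·77.6/2915 = 0.020258686.
Small: Wₕ = 0.05287277; term = 0.05287277²·(1 − 0.24044734)·27.95/258 = 2.3002981 × 10^-4.
Sum = 0.020488716.
SE = √(0.020488716) = 0.14314.

0.14314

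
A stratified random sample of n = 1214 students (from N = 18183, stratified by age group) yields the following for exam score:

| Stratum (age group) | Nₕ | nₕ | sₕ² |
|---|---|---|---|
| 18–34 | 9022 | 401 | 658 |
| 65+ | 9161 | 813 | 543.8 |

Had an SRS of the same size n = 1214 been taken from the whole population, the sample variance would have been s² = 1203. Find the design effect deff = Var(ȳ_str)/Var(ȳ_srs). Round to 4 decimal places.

0.5847

Var(ȳ_str) = Σ Wₕ²(1−fₕ)sₕ²/nₕ with Wₕ = Nₕ/18183:
  18–34: (9022/18183)²·(1−401/9022)·658/401 = 0.38602098
  65+: (9161/18183)²·(1−813/9161)·543.8/813 = 0.15471873
  → Var(ȳ_str) = 0.54073971.
Var(ȳ_srs) = (1 − 1214/18183)·1203/1214 = 0.92477834.
deff = 0.54073971 / 0.92477834 = 0.5847.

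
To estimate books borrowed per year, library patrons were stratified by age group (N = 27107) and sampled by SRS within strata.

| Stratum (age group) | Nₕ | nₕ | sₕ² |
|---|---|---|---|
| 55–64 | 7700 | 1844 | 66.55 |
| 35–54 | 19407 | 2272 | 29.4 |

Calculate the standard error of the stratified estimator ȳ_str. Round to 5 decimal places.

0.08984

Var(ȳ_str) = Σₕ Wₕ²(1 − fₕ)sₕ²/nₕ with Wₕ = Nₕ/N, N = 27107.
55–64: Wₕ = 0.28405947; term = 0.28405947²·(1 − 0.23948052)·66.55/1844 = 0.0022147057.
35–54: Wₕ = 0.71594053; term = 0.71594053²·(1 − 0.11707116)·29.4/2272 = 0.0058562365.
Sum = 0.0080709422.
SE = √(0.0080709422) = 0.08984.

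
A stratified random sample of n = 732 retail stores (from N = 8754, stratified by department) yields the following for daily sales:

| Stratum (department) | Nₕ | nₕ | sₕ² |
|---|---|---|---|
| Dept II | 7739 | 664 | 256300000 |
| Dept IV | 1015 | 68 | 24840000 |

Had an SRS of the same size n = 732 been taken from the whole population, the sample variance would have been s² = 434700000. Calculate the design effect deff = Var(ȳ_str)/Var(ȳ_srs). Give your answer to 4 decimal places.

Var(ȳ_str) = Σ Wₕ²(1−fₕ)sₕ²/nₕ with Wₕ = Nₕ/8754:
  Dept II: (7739/8754)²·(1−664/7739)·256300000/664 = 275790.14
  Dept IV: (1015/8754)²·(1−68/1015)·24840000/68 = 4581.9001
  → Var(ȳ_str) = 280372.04.
Var(ȳ_srs) = (1 − 732/8754)·434700000/732 = 544195.16.
deff = 280372.04 / 544195.16 = 0.5152.

0.5152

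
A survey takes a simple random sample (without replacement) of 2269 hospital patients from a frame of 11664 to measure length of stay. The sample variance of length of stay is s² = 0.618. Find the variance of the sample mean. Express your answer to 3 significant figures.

Under SRS without replacement, Var(ȳ) = (1 − f)·s²/n with f = n/N = 2269/11664 = 0.19453018.
Var(ȳ) = (1 − 0.19453018)·0.618/2269 = 0.80546982·2.7236668 × 10^-4 = 2.1938314 × 10^-4.

2.19 × 10^-4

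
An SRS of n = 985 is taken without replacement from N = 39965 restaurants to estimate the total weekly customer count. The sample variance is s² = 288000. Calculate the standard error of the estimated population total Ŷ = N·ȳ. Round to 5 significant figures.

Var(Ŷ) = N²·Var(ȳ) = N²·(1 − n/N)·s²/n.
f = 985/39965 = 0.02464657; Var(ȳ) = 0.97535343·288000/985 = 285.17948.
Var(Ŷ) = 39965² · 285.17948 = 4.5548901 × 10^11.
SE(Ŷ) = √(4.5548901 × 10^11) = 674900.

674900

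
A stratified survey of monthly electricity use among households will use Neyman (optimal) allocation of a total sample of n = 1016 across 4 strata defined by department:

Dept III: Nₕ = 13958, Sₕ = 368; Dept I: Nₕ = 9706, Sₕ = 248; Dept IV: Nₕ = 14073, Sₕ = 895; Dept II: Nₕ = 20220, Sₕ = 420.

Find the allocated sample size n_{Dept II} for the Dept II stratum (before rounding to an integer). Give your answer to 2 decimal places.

301.36

Neyman allocation: nₕ = n·NₕSₕ / Σⱼ NⱼSⱼ.
Σ NⱼSⱼ = 13958·368 + 9706·248 + 14073·895 + 20220·420 = 2.8631367 × 10^7.
n_{Dept II} = 1016·20220·420 / (2.8631367 × 10^7) = 301.36.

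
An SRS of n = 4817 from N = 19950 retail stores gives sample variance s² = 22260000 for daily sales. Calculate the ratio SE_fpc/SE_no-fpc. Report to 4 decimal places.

f = n/N = 4817/19950 = 0.24145363.
SE_no-fpc = √(s²/n) = 67.978919; SE_fpc = √((1−f)s²/n) = 59.205946.
Ratio = √(1−f) = 0.87094567.

0.8709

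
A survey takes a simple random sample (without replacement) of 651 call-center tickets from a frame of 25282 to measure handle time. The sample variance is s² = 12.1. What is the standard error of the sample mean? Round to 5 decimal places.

0.13457

Under SRS without replacement, Var(ȳ) = (1 − f)·s²/n with f = n/N = 651/25282 = 0.02574955.
Var(ȳ) = (1 − 0.02574955)·12.1/651 = 0.97425045·0.01858679 = 0.018108188.
SE(ȳ) = √(0.018108188) = 0.13457.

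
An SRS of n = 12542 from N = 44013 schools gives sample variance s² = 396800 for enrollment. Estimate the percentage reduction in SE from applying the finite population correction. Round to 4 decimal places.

15.4400

f = n/N = 12542/44013 = 0.28496126.
SE_no-fpc = √(s²/n) = 5.6247398; SE_fpc = √((1−f)s²/n) = 4.7562779.
Ratio = √(1−f) = 0.84559963. Reduction = 100·(1 − 0.84559963) = 15.4400%.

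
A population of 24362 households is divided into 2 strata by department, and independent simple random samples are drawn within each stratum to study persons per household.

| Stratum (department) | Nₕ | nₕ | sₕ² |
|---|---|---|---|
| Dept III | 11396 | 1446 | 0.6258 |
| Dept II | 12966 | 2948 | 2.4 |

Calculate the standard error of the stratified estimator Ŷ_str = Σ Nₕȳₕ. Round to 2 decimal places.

Var(Ŷ_str) = Σₕ Nₕ²(1 − fₕ)sₕ²/nₕ.
Dept III: 11396²·(1 − 1446/11396)·0.6258/1446 = 49073.02.
Dept II: 12966²·(1 − 2948/12966)·2.4/2948 = 105747.67.
Sum = 154820.69.
SE = √(154820.69) = 393.47.

393.47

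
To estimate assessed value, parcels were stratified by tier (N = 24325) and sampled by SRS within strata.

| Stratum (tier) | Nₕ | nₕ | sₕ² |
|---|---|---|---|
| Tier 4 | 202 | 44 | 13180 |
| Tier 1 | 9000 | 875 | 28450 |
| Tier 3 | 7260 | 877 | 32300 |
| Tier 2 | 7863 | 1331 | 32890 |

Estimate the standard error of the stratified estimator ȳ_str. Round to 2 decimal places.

3.01

Var(ȳ_str) = Σₕ Wₕ²(1 − fₕ)sₕ²/nₕ with Wₕ = Nₕ/N, N = 24325.
Tier 4: Wₕ = 0.00830421; term = 0.00830421²·(1 − 0.21782178)·13180/44 = 0.016157177.
Tier 1: Wₕ = 0.36998972; term = 0.36998972²·(1 − 0.09722222)·28450/875 = 4.0182264.
Tier 3: Wₕ = 0.29845838; term = 0.29845838²·(1 − 0.12079890)·32300/877 = 2.8844213.
Tier 2: Wₕ = 0.32324769; term = 0.32324769²·(1 − 0.16927381)·32890/1331 = 2.1449372.
Sum = 9.0637421.
SE = √(9.0637421) = 3.01.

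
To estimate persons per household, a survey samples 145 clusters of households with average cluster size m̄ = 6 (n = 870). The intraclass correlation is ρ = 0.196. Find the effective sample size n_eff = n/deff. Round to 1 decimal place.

439.4

deff = 1 + (6 − 1)·0.196 = 1 + 0.98 = 1.98.
n_eff = 870 / 1.98 = 439.4.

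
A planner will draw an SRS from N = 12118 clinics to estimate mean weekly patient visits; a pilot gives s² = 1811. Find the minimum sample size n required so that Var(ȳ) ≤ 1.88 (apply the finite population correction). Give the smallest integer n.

893

Without fpc, n₀ = s²/D = 1811/1.88 = 963.2979.
With fpc, (1 − n/N)·s²/n ≤ D requires n ≥ n₀/(1 + n₀/N) = 963.2979/(1 + 963.2979/12118) = 892.3613.
Rounding up, n = 893.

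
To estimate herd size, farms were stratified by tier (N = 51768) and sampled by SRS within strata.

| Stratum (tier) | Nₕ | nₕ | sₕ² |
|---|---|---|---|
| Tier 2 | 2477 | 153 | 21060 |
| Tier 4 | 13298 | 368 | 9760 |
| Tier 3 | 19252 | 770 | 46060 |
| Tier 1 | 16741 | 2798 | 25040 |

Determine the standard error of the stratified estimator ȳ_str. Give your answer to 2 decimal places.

Var(ȳ_str) = Σₕ Wₕ²(1 − fₕ)sₕ²/nₕ with Wₕ = Nₕ/N, N = 51768.
Tier 2: Wₕ = 0.04784809; term = 0.04784809²·(1 − 0.06176827)·21060/153 = 0.29566934.
Tier 4: Wₕ = 0.25687684; term = 0.25687684²·(1 − 0.02767333)·9760/368 = 1.7016259.
Tier 3: Wₕ = 0.37188997; term = 0.37188997²·(1 − 0.03999584)·46060/770 = 7.9420982.
Tier 1: Wₕ = 0.32338510; term = 0.32338510²·(1 − 0.16713458)·25040/2798 = 0.7794737.
Sum = 10.718867.
SE = √(10.718867) = 3.27.

3.27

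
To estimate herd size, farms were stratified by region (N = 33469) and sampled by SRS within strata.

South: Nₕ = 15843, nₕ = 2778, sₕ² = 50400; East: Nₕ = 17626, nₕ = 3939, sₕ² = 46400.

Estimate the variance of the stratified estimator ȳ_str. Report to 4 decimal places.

5.8894

Var(ȳ_str) = Σₕ Wₕ²(1 − fₕ)sₕ²/nₕ with Wₕ = Nₕ/N, N = 33469.
South: Wₕ = 0.47336341; term = 0.47336341²·(1 − 0.17534558)·50400/2778 = 3.3524295.
East: Wₕ = 0.52663659; term = 0.52663659²·(1 − 0.22347668)·46400/3939 = 2.5369304.
Sum = 5.8893599.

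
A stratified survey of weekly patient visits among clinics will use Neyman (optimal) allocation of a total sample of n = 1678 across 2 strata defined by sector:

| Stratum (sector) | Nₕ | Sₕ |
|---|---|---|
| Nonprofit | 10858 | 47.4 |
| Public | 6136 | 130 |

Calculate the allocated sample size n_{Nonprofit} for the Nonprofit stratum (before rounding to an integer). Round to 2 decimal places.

658.07

Neyman allocation: nₕ = n·NₕSₕ / Σⱼ NⱼSⱼ.
Σ NⱼSⱼ = 10858·47.4 + 6136·130 = 1.3123492 × 10^6.
n_{Nonprofit} = 1678·10858·47.4 / (1.3123492 × 10^6) = 658.07.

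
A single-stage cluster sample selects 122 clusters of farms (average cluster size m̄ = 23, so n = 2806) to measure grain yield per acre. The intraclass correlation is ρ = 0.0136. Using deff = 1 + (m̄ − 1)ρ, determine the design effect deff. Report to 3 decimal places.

deff = 1 + (23 − 1)·0.0136 = 1 + 0.2992 = 1.2992.

1.299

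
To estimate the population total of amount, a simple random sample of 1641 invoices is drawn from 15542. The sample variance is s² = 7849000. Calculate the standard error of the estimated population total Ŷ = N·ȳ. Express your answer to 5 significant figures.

1.0166 × 10^6

Var(Ŷ) = N²·Var(ȳ) = N²·(1 − n/N)·s²/n.
f = 1641/15542 = 0.10558487; Var(ȳ) = 0.89441513·7849000/1641 = 4278.0405.
Var(Ŷ) = 15542² · 4278.0405 = 1.0333768 × 10^12.
SE(Ŷ) = √(1.0333768 × 10^12) = 1.0166 × 10^6.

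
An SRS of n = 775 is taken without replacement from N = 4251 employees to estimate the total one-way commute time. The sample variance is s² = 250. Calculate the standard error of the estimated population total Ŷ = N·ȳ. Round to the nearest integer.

Var(Ŷ) = N²·Var(ȳ) = N²·(1 − n/N)·s²/n.
f = 775/4251 = 0.18231004; Var(ȳ) = 0.81768996·250/775 = 0.26377095.
Var(Ŷ) = 4251² · 0.26377095 = 4.7666051 × 10^6.
SE(Ŷ) = √(4.7666051 × 10^6) = 2183.

2183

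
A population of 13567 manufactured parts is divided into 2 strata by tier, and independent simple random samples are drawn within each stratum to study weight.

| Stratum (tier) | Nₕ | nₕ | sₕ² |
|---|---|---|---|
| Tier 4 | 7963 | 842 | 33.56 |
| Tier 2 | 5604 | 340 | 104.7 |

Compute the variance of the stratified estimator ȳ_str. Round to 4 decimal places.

Var(ȳ_str) = Σₕ Wₕ²(1 − fₕ)sₕ²/nₕ with Wₕ = Nₕ/N, N = 13567.
Tier 4: Wₕ = 0.58693890; term = 0.58693890²·(1 − 0.10573904)·33.56/842 = 0.012278913.
Tier 2: Wₕ = 0.41306110; term = 0.41306110²·(1 − 0.06067095)·104.7/340 = 0.049353064.
Sum = 0.061631977.

0.0616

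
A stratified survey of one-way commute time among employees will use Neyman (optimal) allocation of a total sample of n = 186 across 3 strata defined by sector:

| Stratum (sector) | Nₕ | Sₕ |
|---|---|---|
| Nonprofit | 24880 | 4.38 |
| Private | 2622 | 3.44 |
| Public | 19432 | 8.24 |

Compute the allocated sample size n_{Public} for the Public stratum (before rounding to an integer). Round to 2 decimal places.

107.09

Neyman allocation: nₕ = n·NₕSₕ / Σⱼ NⱼSⱼ.
Σ NⱼSⱼ = 24880·4.38 + 2622·3.44 + 19432·8.24 = 278113.76.
n_{Public} = 186·19432·8.24 / 278113.76 = 107.09.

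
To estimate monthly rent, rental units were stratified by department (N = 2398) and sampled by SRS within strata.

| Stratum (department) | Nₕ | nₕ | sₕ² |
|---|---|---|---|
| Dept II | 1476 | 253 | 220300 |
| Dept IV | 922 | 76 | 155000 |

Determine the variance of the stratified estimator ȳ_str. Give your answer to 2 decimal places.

Var(ȳ_str) = Σₕ Wₕ²(1 − fₕ)sₕ²/nₕ with Wₕ = Nₕ/N, N = 2398.
Dept II: Wₕ = 0.61551293; term = 0.61551293²·(1 − 0.17140921)·220300/253 = 273.3433.
Dept IV: Wₕ = 0.38448707; term = 0.38448707²·(1 − 0.08242950)·155000/76 = 276.64386.
Sum = 549.98716.

549.99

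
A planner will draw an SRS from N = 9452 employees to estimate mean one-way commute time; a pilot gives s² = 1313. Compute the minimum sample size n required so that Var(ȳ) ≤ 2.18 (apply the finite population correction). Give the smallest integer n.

567

Without fpc, n₀ = s²/D = 1313/2.18 = 602.2936.
With fpc, (1 − n/N)·s²/n ≤ D requires n ≥ n₀/(1 + n₀/N) = 602.2936/(1 + 602.2936/9452) = 566.2137.
Rounding up, n = 567.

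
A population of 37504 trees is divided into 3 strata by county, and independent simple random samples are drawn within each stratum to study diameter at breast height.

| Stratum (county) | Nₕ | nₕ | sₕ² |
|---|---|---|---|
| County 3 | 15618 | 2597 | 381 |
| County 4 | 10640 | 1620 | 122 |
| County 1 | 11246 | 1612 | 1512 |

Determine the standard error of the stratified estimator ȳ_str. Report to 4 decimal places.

0.3140

Var(ȳ_str) = Σₕ Wₕ²(1 − fₕ)sₕ²/nₕ with Wₕ = Nₕ/N, N = 37504.
County 3: Wₕ = 0.41643558; term = 0.41643558²·(1 − 0.16628249)·381/2597 = 0.021211315.
County 4: Wₕ = 0.28370307; term = 0.28370307²·(1 − 0.15225564)·122/1620 = 0.005138517.
County 1: Wₕ = 0.29986135; term = 0.29986135²·(1 − 0.14333985)·1512/1612 = 0.072249741.
Sum = 0.098599573.
SE = √(0.098599573) = 0.3140.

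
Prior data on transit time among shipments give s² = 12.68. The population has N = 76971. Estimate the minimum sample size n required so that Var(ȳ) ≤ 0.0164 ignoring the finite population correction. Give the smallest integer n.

774

Without fpc, n₀ = s²/D = 12.68/0.0164 = 773.1707.
Rounding up, n = 774.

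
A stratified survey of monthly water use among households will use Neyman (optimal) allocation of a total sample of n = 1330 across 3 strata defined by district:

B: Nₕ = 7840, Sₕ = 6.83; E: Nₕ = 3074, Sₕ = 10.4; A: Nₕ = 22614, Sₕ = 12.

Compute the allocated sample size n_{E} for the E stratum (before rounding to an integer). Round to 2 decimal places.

119.14

Neyman allocation: nₕ = n·NₕSₕ / Σⱼ NⱼSⱼ.
Σ NⱼSⱼ = 7840·6.83 + 3074·10.4 + 22614·12 = 356884.8.
n_{E} = 1330·3074·10.4 / 356884.8 = 119.14.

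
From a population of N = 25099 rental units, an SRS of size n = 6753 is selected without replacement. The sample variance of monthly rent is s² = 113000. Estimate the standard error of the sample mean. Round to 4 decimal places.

3.4973

Under SRS without replacement, Var(ȳ) = (1 − f)·s²/n with f = n/N = 6753/25099 = 0.26905454.
Var(ȳ) = (1 − 0.26905454)·113000/6753 = 0.73094546·16.733304 = 12.231132.
SE(ȳ) = √(12.231132) = 3.4973.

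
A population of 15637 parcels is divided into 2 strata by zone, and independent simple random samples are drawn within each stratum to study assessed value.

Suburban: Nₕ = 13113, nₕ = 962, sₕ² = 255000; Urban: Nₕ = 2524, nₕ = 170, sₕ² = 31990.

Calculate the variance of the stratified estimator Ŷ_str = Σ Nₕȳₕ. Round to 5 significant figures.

Var(Ŷ_str) = Σₕ Nₕ²(1 − fₕ)sₕ²/nₕ.
Suburban: 13113²·(1 − 962/13113)·255000/962 = 4.2235651 × 10^10.
Urban: 2524²·(1 − 170/2524)·31990/170 = 1.1180497 × 10^9.
Sum = 4.3353701 × 10^10.

4.3354 × 10^10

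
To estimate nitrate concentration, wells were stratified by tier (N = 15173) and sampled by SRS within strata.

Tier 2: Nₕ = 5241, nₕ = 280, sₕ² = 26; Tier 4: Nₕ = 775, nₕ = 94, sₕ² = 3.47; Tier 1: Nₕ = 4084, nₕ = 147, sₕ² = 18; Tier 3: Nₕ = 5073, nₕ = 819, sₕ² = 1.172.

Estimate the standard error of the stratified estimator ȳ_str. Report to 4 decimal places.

Var(ȳ_str) = Σₕ Wₕ²(1 − fₕ)sₕ²/nₕ with Wₕ = Nₕ/N, N = 15173.
Tier 2: Wₕ = 0.34541620; term = 0.34541620²·(1 − 0.05342492)·26/280 = 0.010487109.
Tier 4: Wₕ = 0.05107757; term = 0.05107757²·(1 − 0.12129032)·3.47/94 = 8.4626722 × 10^-5.
Tier 1: Wₕ = 0.26916233; term = 0.26916233²·(1 − 0.03599412)·18/147 = 0.0085519155.
Tier 3: Wₕ = 0.33434390; term = 0.33434390²·(1 − 0.16144293)·1.172/819 = 1.3414149 × 10^-4.
Sum = 0.019257793.
SE = √(0.019257793) = 0.1388.

0.1388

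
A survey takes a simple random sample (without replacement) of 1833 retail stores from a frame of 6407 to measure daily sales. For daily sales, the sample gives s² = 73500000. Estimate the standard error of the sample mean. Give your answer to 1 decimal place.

Under SRS without replacement, Var(ȳ) = (1 − f)·s²/n with f = n/N = 1833/6407 = 0.28609334.
Var(ȳ) = (1 − 0.28609334)·73500000/1833 = 0.71390666·40098.2 = 28626.372.
SE(ȳ) = √(28626.372) = 169.2.

169.2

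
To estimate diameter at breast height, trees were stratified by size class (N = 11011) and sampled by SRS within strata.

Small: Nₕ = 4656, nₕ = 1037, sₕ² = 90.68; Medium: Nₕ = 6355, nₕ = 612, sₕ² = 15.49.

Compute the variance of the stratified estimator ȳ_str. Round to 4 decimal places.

Var(ȳ_str) = Σₕ Wₕ²(1 − fₕ)sₕ²/nₕ with Wₕ = Nₕ/N, N = 11011.
Small: Wₕ = 0.42284988; term = 0.42284988²·(1 − 0.22272337)·90.68/1037 = 0.012152924.
Medium: Wₕ = 0.57715012; term = 0.57715012²·(1 − 0.09630212)·15.49/612 = 0.0076190503.
Sum = 0.019771974.

0.0198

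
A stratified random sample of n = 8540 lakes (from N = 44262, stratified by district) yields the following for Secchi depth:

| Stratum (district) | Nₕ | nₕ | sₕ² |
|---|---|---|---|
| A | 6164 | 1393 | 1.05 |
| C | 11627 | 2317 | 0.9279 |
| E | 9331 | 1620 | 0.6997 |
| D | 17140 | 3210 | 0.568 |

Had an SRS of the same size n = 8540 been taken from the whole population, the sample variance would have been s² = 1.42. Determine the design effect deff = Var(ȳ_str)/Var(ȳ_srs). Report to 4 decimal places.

Var(ȳ_str) = Σ Wₕ²(1−fₕ)sₕ²/nₕ with Wₕ = Nₕ/44262:
  A: (6164/44262)²·(1−1393/6164)·1.05/1393 = 1.1314833 × 10^-5
  C: (11627/44262)²·(1−2317/11627)·0.9279/2317 = 2.2127402 × 10^-5
  E: (9331/44262)²·(1−1620/9331)·0.6997/1620 = 1.5862575 × 10^-5
  D: (17140/44262)²·(1−3210/17140)·0.568/3210 = 2.1564688 × 10^-5
  → Var(ȳ_str) = 7.0869498 × 10^-5.
Var(ȳ_srs) = (1 − 8540/44262)·1.42/8540 = 1.3419465 × 10^-4.
deff = (7.0869498 × 10^-5) / (1.3419465 × 10^-4) = 0.5281.

0.5281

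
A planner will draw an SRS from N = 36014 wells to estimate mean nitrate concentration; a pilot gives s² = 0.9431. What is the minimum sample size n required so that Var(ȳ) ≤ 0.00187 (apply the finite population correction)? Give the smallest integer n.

498

Without fpc, n₀ = s²/D = 0.9431/0.00187 = 504.3316.
With fpc, (1 − n/N)·s²/n ≤ D requires n ≥ n₀/(1 + n₀/N) = 504.3316/(1 + 504.3316/36014) = 497.3666.
Rounding up, n = 498.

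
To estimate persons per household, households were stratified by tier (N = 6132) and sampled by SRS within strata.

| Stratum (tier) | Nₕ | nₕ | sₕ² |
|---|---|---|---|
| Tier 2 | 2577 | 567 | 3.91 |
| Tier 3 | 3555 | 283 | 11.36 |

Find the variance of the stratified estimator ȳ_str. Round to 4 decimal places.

Var(ȳ_str) = Σₕ Wₕ²(1 − fₕ)sₕ²/nₕ with Wₕ = Nₕ/N, N = 6132.
Tier 2: Wₕ = 0.42025440; term = 0.42025440²·(1 − 0.22002328)·3.91/567 = 9.4994811 × 10^-4.
Tier 3: Wₕ = 0.57974560; term = 0.57974560²·(1 − 0.07960619)·11.36/283 = 0.012417681.
Sum = 0.013367629.

0.0134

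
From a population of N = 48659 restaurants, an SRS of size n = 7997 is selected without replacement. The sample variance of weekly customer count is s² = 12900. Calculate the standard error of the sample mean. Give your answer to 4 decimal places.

Under SRS without replacement, Var(ȳ) = (1 − f)·s²/n with f = n/N = 7997/48659 = 0.16434781.
Var(ȳ) = (1 − 0.16434781)·12900/7997 = 0.83565219·1.6131049 = 1.3479947.
SE(ȳ) = √(1.3479947) = 1.1610.

1.1610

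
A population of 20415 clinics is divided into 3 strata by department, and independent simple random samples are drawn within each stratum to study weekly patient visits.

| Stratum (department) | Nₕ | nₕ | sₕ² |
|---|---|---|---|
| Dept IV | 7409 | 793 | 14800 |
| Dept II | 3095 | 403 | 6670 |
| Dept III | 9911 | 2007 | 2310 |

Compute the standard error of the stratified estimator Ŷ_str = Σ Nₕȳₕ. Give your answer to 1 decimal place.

Var(Ŷ_str) = Σₕ Nₕ²(1 − fₕ)sₕ²/nₕ.
Dept IV: 7409²·(1 − 793/7409)·14800/793 = 9.1483679 × 10^8.
Dept II: 3095²·(1 − 403/3095)·6670/403 = 1.3789753 × 10^8.
Dept III: 9911²·(1 − 2007/9911)·2310/2007 = 9.0163137 × 10^7.
Sum = 1.1428975 × 10^9.
SE = √(1.1428975 × 10^9) = 33806.8.

33806.8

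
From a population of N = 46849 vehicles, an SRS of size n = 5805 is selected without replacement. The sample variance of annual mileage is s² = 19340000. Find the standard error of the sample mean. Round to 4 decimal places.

Under SRS without replacement, Var(ȳ) = (1 − f)·s²/n with f = n/N = 5805/46849 = 0.12390873.
Var(ȳ) = (1 − 0.12390873)·19340000/5805 = 0.87609127·3331.6107 = 2918.795.
SE(ȳ) = √(2918.795) = 54.0259.

54.0259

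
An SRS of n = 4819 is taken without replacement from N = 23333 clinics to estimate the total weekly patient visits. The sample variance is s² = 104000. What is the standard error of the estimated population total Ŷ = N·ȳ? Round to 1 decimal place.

Var(Ŷ) = N²·Var(ȳ) = N²·(1 − n/N)·s²/n.
f = 4819/23333 = 0.20653152; Var(ȳ) = 0.79346848·104000/4819 = 17.124034.
Var(Ŷ) = 23333² · 17.124034 = 9.3228188 × 10^9.
SE(Ŷ) = √(9.3228188 × 10^9) = 96554.7.

96554.7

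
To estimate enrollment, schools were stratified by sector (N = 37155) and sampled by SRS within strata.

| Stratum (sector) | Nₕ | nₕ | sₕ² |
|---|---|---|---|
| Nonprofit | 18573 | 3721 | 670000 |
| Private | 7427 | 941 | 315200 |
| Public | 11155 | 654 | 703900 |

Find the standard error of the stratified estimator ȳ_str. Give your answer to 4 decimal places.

Var(ȳ_str) = Σₕ Wₕ²(1 − fₕ)sₕ²/nₕ with Wₕ = Nₕ/N, N = 37155.
Nonprofit: Wₕ = 0.49987889; term = 0.49987889²·(1 − 0.20034459)·670000/3721 = 35.978877.
Private: Wₕ = 0.19989234; term = 0.19989234²·(1 − 0.12669988)·315200/941 = 11.688329.
Public: Wₕ = 0.30022877; term = 0.30022877²·(1 − 0.05862842)·703900/654 = 91.326943.
Sum = 138.99415.
SE = √(138.99415) = 11.7896.

11.7896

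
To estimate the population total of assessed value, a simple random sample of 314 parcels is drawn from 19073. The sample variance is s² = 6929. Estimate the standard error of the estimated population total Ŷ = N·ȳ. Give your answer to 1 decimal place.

88855.6

Var(Ŷ) = N²·Var(ȳ) = N²·(1 − n/N)·s²/n.
f = 314/19073 = 0.01646306; Var(ȳ) = 0.98353694·6929/314 = 21.703591.
Var(Ŷ) = 19073² · 21.703591 = 7.8953178 × 10^9.
SE(Ŷ) = √(7.8953178 × 10^9) = 88855.6.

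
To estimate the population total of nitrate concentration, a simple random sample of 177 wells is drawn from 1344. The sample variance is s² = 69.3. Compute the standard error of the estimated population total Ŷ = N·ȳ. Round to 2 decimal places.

Var(Ŷ) = N²·Var(ȳ) = N²·(1 − n/N)·s²/n.
f = 177/1344 = 0.13169643; Var(ȳ) = 0.86830357·69.3/177 = 0.33996292.
Var(Ŷ) = 1344² · 0.33996292 = 614087.26.
SE(Ŷ) = √(614087.26) = 783.64.

783.64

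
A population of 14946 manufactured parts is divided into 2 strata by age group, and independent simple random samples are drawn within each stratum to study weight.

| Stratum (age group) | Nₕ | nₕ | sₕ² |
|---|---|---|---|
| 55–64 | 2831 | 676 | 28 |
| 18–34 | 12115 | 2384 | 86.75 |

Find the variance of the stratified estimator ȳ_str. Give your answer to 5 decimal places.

0.02034

Var(ȳ_str) = Σₕ Wₕ²(1 − fₕ)sₕ²/nₕ with Wₕ = Nₕ/N, N = 14946.
55–64: Wₕ = 0.18941523; term = 0.18941523²·(1 − 0.23878488)·28/676 = 0.0011312238.
18–34: Wₕ = 0.81058477; term = 0.81058477²·(1 − 0.19678085)·86.75/2384 = 0.019204109.
Sum = 0.020335333.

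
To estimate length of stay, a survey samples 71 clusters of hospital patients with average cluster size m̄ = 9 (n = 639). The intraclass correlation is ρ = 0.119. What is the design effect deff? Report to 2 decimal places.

deff = 1 + (9 − 1)·0.119 = 1 + 0.952 = 1.952.

1.95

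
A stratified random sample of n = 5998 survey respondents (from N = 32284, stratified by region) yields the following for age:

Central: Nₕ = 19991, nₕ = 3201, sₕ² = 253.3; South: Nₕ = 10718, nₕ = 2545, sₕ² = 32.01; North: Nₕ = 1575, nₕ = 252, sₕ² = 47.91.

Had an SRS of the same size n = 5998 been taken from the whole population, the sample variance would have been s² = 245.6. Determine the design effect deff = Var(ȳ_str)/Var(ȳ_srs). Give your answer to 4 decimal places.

0.8075

Var(ȳ_str) = Σ Wₕ²(1−fₕ)sₕ²/nₕ with Wₕ = Nₕ/32284:
  Central: (19991/32284)²·(1−3201/19991)·253.3/3201 = 0.025483557
  South: (10718/32284)²·(1−2545/10718)·32.01/2545 = 0.0010571058
  North: (1575/32284)²·(1−252/1575)·47.91/252 = 3.800943 × 10^-4
  → Var(ȳ_str) = 0.026920757.
Var(ȳ_srs) = (1 − 5998/32284)·245.6/5998 = 0.033339499.
deff = 0.026920757 / 0.033339499 = 0.8075.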